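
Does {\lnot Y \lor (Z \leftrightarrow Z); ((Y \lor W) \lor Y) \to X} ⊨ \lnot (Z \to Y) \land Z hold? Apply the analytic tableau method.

Initial set: {(\lnot Y \lor (Z \leftrightarrow Z)); (((Y \lor W) \lor Y) \to X); \lnot (\lnot (Z \to Y) \land Z)}.
(\lnot Y \lor (Z \leftrightarrow Z)): β-rule — branch into \lnot Y  //  (Z \leftrightarrow Z).
  branch 1 (add \lnot Y):
    (((Y \lor W) \lor Y) \to X): β-rule — branch into \lnot ((Y \lor W) \lor Y)  //  X.
      branch 1.1 (add \lnot ((Y \lor W) \lor Y)):
        \lnot ((Y \lor W) \lor Y): α-rule — add \lnot (Y \lor W), \lnot Y.
        \lnot (Y \lor W): α-rule — add \lnot Y, \lnot W.
        \lnot (\lnot (Z \to Y) \land Z): β-rule — branch into \lnot \lnot (Z \to Y)  //  \lnot Z.
          branch 1.1.1 (add \lnot \lnot (Z \to Y)):
            \lnot \lnot (Z \to Y): β-rule — branch into \lnot Z  //  Y.
              branch 1.1.1.1 (add \lnot Z):
                ○ open, literals {W=0, Y=0, Z=0}.
              branch 1.1.1.2 (add Y):
                × closes — contains both Y and \lnot Y.
          branch 1.1.2 (add \lnot Z):
            ○ open, literals {W=0, Y=0, Z=0}.
      branch 1.2 (add X):
        \lnot (\lnot (Z \to Y) \land Z): β-rule — branch into \lnot \lnot (Z \to Y)  //  \lnot Z.
          branch 1.2.1 (add \lnot \lnot (Z \to Y)):
            \lnot \lnot (Z \to Y): β-rule — branch into \lnot Z  //  Y.
              branch 1.2.1.1 (add \lnot Z):
                ○ open, literals {X=1, Y=0, Z=0}.
              branch 1.2.1.2 (add Y):
                × closes — contains both Y and \lnot Y.
          branch 1.2.2 (add \lnot Z):
            ○ open, literals {X=1, Y=0, Z=0}.
  branch 2 (add (Z \leftrightarrow Z)):
    (((Y \lor W) \lor Y) \to X): β-rule — branch into \lnot ((Y \lor W) \lor Y)  //  X.
      branch 2.1 (add \lnot ((Y \lor W) \lor Y)):
        \lnot ((Y \lor W) \lor Y): α-rule — add \lnot (Y \lor W), \lnot Y.
        \lnot (Y \lor W): α-rule — add \lnot Y, \lnot W.
        \lnot (\lnot (Z \to Y) \land Z): β-rule — branch into \lnot \lnot (Z \to Y)  //  \lnot Z.
          branch 2.1.1 (add \lnot \lnot (Z \to Y)):
            (Z \leftrightarrow Z): β-rule — branch into Z, Z  //  \lnot Z, \lnot Z.
              branch 2.1.1.1 (add Z, Z):
                \lnot \lnot (Z \to Y): β-rule — branch into \lnot Z  //  Y.
                  branch 2.1.1.1.1 (add \lnot Z):
                    × closes — contains both Z and \lnot Z.
                  branch 2.1.1.1.2 (add Y):
                    × closes — contains both Y and \lnot Y.
              branch 2.1.1.2 (add \lnot Z, \lnot Z):
                \lnot \lnot (Z \to Y): β-rule — branch into \lnot Z  //  Y.
                  branch 2.1.1.2.1 (add \lnot Z):
                    ○ open, literals {W=0, Y=0, Z=0}.
                  branch 2.1.1.2.2 (add Y):
                    × closes — contains both Y and \lnot Y.
          branch 2.1.2 (add \lnot Z):
            (Z \leftrightarrow Z): β-rule — branch into Z, Z  //  \lnot Z, \lnot Z.
              branch 2.1.2.1 (add Z, Z):
                × closes — contains both Z and \lnot Z.
              branch 2.1.2.2 (add \lnot Z, \lnot Z):
                ○ open, literals {W=0, Y=0, Z=0}.
      branch 2.2 (add X):
        \lnot (\lnot (Z \to Y) \land Z): β-rule — branch into \lnot \lnot (Z \to Y)  //  \lnot Z.
          branch 2.2.1 (add \lnot \lnot (Z \to Y)):
            (Z \leftrightarrow Z): β-rule — branch into Z, Z  //  \lnot Z, \lnot Z.
              branch 2.2.1.1 (add Z, Z):
                \lnot \lnot (Z \to Y): β-rule — branch into \lnot Z  //  Y.
                  branch 2.2.1.1.1 (add \lnot Z):
                    × closes — contains both Z and \lnot Z.
                  branch 2.2.1.1.2 (add Y):
                    ○ open, literals {X=1, Y=1, Z=1}.
              branch 2.2.1.2 (add \lnot Z, \lnot Z):
                \lnot \lnot (Z \to Y): β-rule — branch into \lnot Z  //  Y.
                  branch 2.2.1.2.1 (add \lnot Z):
                    ○ open, literals {X=1, Z=0}.
                  branch 2.2.1.2.2 (add Y):
                    ○ open, literals {X=1, Y=1, Z=0}.
          branch 2.2.2 (add \lnot Z):
            (Z \leftrightarrow Z): β-rule — branch into Z, Z  //  \lnot Z, \lnot Z.
              branch 2.2.2.1 (add Z, Z):
                × closes — contains both Z and \lnot Z.
              branch 2.2.2.2 (add \lnot Z, \lnot Z):
                ○ open, literals {X=1, Z=0}.
8 branches closed, 10 open.
An open branch gives a countermodel: W=0, Y=0, Z=0 (unmentioned atoms arbitrary); the premises hold there but the conclusion fails.

No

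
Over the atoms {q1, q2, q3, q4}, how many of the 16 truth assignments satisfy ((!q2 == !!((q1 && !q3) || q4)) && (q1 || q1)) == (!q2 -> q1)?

Initial set: {(((!q2 == !!((q1 && !q3) || q4)) && (q1 || q1)) == (!q2 -> q1))}.
(((!q2 == !!((q1 && !q3) || q4)) && (q1 || q1)) == (!q2 -> q1)): β-rule — branch into ((!q2 == !!((q1 && !q3) || q4)) && (q1 || q1)), (!q2 -> q1)  //  !((!q2 == !!((q1 && !q3) || q4)) && (q1 || q1)), !(!q2 -> q1).
  branch 1 (add ((!q2 == !!((q1 && !q3) || q4)) && (q1 || q1)), (!q2 -> q1)):
    ((!q2 == !!((q1 && !q3) || q4)) && (q1 || q1)): α-rule — add (!q2 == !!((q1 && !q3) || q4)), (q1 || q1).
    (!q2 -> q1): β-rule — branch into !!q2  //  q1.
      branch 1.1 (add !!q2):
        (!q2 == !!((q1 && !q3) || q4)): β-rule — branch into !q2, !!((q1 && !q3) || q4)  //  !!q2, !!!((q1 && !q3) || q4).
          branch 1.1.1 (add !q2, !!((q1 && !q3) || q4)):
            × closes — contains both q2 and !q2.
          branch 1.1.2 (add !!q2, !!!((q1 && !q3) || q4)):
            !!!((q1 && !q3) || q4): drop double negation, giving !((q1 && !q3) || q4).
            !((q1 && !q3) || q4): α-rule — add !(q1 && !q3), !q4.
            (q1 || q1): β-rule — branch into q1  //  q1.
              branch 1.1.2.1 (add q1):
                !(q1 && !q3): β-rule — branch into !q1  //  !!q3.
                  branch 1.1.2.1.1 (add !q1):
                    × closes — contains both q1 and !q1.
                  branch 1.1.2.1.2 (add !!q3):
                    ○ open, literals {q1=true, q2=true, q3=true, q4=false}.
              branch 1.1.2.2 (add q1):
                !(q1 && !q3): β-rule — branch into !q1  //  !!q3.
                  branch 1.1.2.2.1 (add !q1):
                    × closes — contains both q1 and !q1.
                  branch 1.1.2.2.2 (add !!q3):
                    ○ open, literals {q1=true, q2=true, q3=true, q4=false}.
      branch 1.2 (add q1):
        (!q2 == !!((q1 && !q3) || q4)): β-rule — branch into !q2, !!((q1 && !q3) || q4)  //  !!q2, !!!((q1 && !q3) || q4).
          branch 1.2.1 (add !q2, !!((q1 && !q3) || q4)):
            !!((q1 && !q3) || q4): drop double negation, giving ((q1 && !q3) || q4).
            (q1 || q1): β-rule — branch into q1  //  q1.
              branch 1.2.1.1 (add q1):
                ((q1 && !q3) || q4): β-rule — branch into (q1 && !q3)  //  q4.
                  branch 1.2.1.1.1 (add (q1 && !q3)):
                    (q1 && !q3): α-rule — add q1, !q3.
                    ○ open, literals {q1=true, q2=false, q3=false}.
                  branch 1.2.1.1.2 (add q4):
                    ○ open, literals {q1=true, q2=false, q4=true}.
              branch 1.2.1.2 (add q1):
                ((q1 && !q3) || q4): β-rule — branch into (q1 && !q3)  //  q4.
                  branch 1.2.1.2.1 (add (q1 && !q3)):
                    (q1 && !q3): α-rule — add q1, !q3.
                    ○ open, literals {q1=true, q2=false, q3=false}.
                  branch 1.2.1.2.2 (add q4):
                    ○ open, literals {q1=true, q2=false, q4=true}.
          branch 1.2.2 (add !!q2, !!!((q1 && !q3) || q4)):
            !!!((q1 && !q3) || q4): drop double negation, giving !((q1 && !q3) || q4).
            !((q1 && !q3) || q4): α-rule — add !(q1 && !q3), !q4.
            (q1 || q1): β-rule — branch into q1  //  q1.
              branch 1.2.2.1 (add q1):
                !(q1 && !q3): β-rule — branch into !q1  //  !!q3.
                  branch 1.2.2.1.1 (add !q1):
                    × closes — contains both q1 and !q1.
                  branch 1.2.2.1.2 (add !!q3):
                    ○ open, literals {q1=true, q2=true, q3=true, q4=false}.
              branch 1.2.2.2 (add q1):
                !(q1 && !q3): β-rule — branch into !q1  //  !!q3.
                  branch 1.2.2.2.1 (add !q1):
                    × closes — contains both q1 and !q1.
                  branch 1.2.2.2.2 (add !!q3):
                    ○ open, literals {q1=true, q2=true, q3=true, q4=false}.
  branch 2 (add !((!q2 == !!((q1 && !q3) || q4)) && (q1 || q1)), !(!q2 -> q1)):
    !(!q2 -> q1): α-rule — add !q2, !q1.
    !((!q2 == !!((q1 && !q3) || q4)) && (q1 || q1)): β-rule — branch into !(!q2 == !!((q1 && !q3) || q4))  //  !(q1 || q1).
      branch 2.1 (add !(!q2 == !!((q1 && !q3) || q4))):
        !(!q2 == !!((q1 && !q3) || q4)): β-rule — branch into !q2, !!!((q1 && !q3) || q4)  //  !!q2, !!((q1 && !q3) || q4).
          branch 2.1.1 (add !q2, !!!((q1 && !q3) || q4)):
            !!!((q1 && !q3) || q4): drop double negation, giving !((q1 && !q3) || q4).
            !((q1 && !q3) || q4): α-rule — add !(q1 && !q3), !q4.
            !(q1 && !q3): β-rule — branch into !q1  //  !!q3.
              branch 2.1.1.1 (add !q1):
                ○ open, literals {q1=false, q2=false, q4=false}.
              branch 2.1.1.2 (add !!q3):
                ○ open, literals {q1=false, q2=false, q3=true, q4=false}.
          branch 2.1.2 (add !!q2, !!((q1 && !q3) || q4)):
            × closes — contains both q2 and !q2.
      branch 2.2 (add !(q1 || q1)):
        !(q1 || q1): α-rule — add !q1, !q1.
        ○ open, literals {q1=false, q2=false}.
6 branches closed, 11 open.
Each open branch fixes some atoms; the unmentioned ones are free. Counting distinct full assignments: branch {q1=true, q2=true, q3=true, q4=false} (none free) contributes 1 new; branch {q1=true, q2=true, q3=true, q4=false} (none free) contributes 0 new; branch {q1=true, q2=false, q3=false} (q4) contributes 2 new; branch {q1=true, q2=false, q4=true} (q3) contributes 1 new; branch {q1=true, q2=false, q3=false} (q4) contributes 0 new; branch {q1=true, q2=false, q4=true} (q3) contributes 0 new; branch {q1=true, q2=true, q3=true, q4=false} (none free) contributes 0 new; branch {q1=true, q2=true, q3=true, q4=false} (none free) contributes 0 new; branch {q1=false, q2=false, q4=false} (q3) contributes 2 new; branch {q1=false, q2=false, q3=true, q4=false} (none free) contributes 0 new; branch {q1=false, q2=false} (q3, q4) contributes 2 new. Total: 8.

8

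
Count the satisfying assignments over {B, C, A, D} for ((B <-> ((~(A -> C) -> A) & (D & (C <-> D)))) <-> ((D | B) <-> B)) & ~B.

6

Initial set: {T (((B <-> ((~(A -> C) -> A) & (D & (C <-> D)))) <-> ((D | B) <-> B)) & ~B)}.
T (((B <-> ((~(A -> C) -> A) & (D & (C <-> D)))) <-> ((D | B) <-> B)) & ~B): α-rule — add T ((B <-> ((~(A -> C) -> A) & (D & (C <-> D)))) <-> ((D | B) <-> B)), T ~B.
T ((B <-> ((~(A -> C) -> A) & (D & (C <-> D)))) <-> ((D | B) <-> B)): β-rule — branch into T (B <-> ((~(A -> C) -> A) & (D & (C <-> D)))), T ((D | B) <-> B)  //  F (B <-> ((~(A -> C) -> A) & (D & (C <-> D)))), F ((D | B) <-> B).
  branch 1 (add T (B <-> ((~(A -> C) -> A) & (D & (C <-> D)))), T ((D | B) <-> B)):
    T (B <-> ((~(A -> C) -> A) & (D & (C <-> D)))): β-rule — branch into T B, T ((~(A -> C) -> A) & (D & (C <-> D)))  //  F B, F ((~(A -> C) -> A) & (D & (C <-> D))).
      branch 1.1 (add T B, T ((~(A -> C) -> A) & (D & (C <-> D)))):
        × closes — contains both B and ~B.
      branch 1.2 (add F B, F ((~(A -> C) -> A) & (D & (C <-> D)))):
        T ((D | B) <-> B): β-rule — branch into T (D | B), T B  //  F (D | B), F B.
          branch 1.2.1 (add T (D | B), T B):
            × closes — contains both B and ~B.
          branch 1.2.2 (add F (D | B), F B):
            F (D | B): α-rule — add F D, F B.
            F ((~(A -> C) -> A) & (D & (C <-> D))): β-rule — branch into F (~(A -> C) -> A)  //  F (D & (C <-> D)).
              branch 1.2.2.1 (add F (~(A -> C) -> A)):
                F (~(A -> C) -> A): α-rule — add T ~(A -> C), F A.
                T ~(A -> C): α-rule — add T A, F C.
                × closes — contains both A and ~A.
              branch 1.2.2.2 (add F (D & (C <-> D))):
                F (D & (C <-> D)): β-rule — branch into F D  //  F (C <-> D).
                  branch 1.2.2.2.1 (add F D):
                    ○ open, literals {B=F, D=F}.
                  branch 1.2.2.2.2 (add F (C <-> D)):
                    F (C <-> D): β-rule — branch into T C, F D  //  F C, T D.
                      branch 1.2.2.2.2.1 (add T C, F D):
                        ○ open, literals {B=F, C=T, D=F}.
                      branch 1.2.2.2.2.2 (add F C, T D):
                        × closes — contains both D and ~D.
  branch 2 (add F (B <-> ((~(A -> C) -> A) & (D & (C <-> D)))), F ((D | B) <-> B)):
    F (B <-> ((~(A -> C) -> A) & (D & (C <-> D)))): β-rule — branch into T B, F ((~(A -> C) -> A) & (D & (C <-> D)))  //  F B, T ((~(A -> C) -> A) & (D & (C <-> D))).
      branch 2.1 (add T B, F ((~(A -> C) -> A) & (D & (C <-> D)))):
        × closes — contains both B and ~B.
      branch 2.2 (add F B, T ((~(A -> C) -> A) & (D & (C <-> D)))):
        T ((~(A -> C) -> A) & (D & (C <-> D))): α-rule — add T (~(A -> C) -> A), T (D & (C <-> D)).
        T (D & (C <-> D)): α-rule — add T D, T (C <-> D).
        F ((D | B) <-> B): β-rule — branch into T (D | B), F B  //  F (D | B), T B.
          branch 2.2.1 (add T (D | B), F B):
            T (~(A -> C) -> A): β-rule — branch into F ~(A -> C)  //  T A.
              branch 2.2.1.1 (add F ~(A -> C)):
                T (C <-> D): β-rule — branch into T C, T D  //  F C, F D.
                  branch 2.2.1.1.1 (add T C, T D):
                    T (D | B): β-rule — branch into T D  //  T B.
                      branch 2.2.1.1.1.1 (add T D):
                        F ~(A -> C): β-rule — branch into F A  //  T C.
                          branch 2.2.1.1.1.1.1 (add F A):
                            ○ open, literals {A=F, B=F, C=T, D=T}.
                          branch 2.2.1.1.1.1.2 (add T C):
                            ○ open, literals {B=F, C=T, D=T}.
                      branch 2.2.1.1.1.2 (add T B):
                        × closes — contains both B and ~B.
                  branch 2.2.1.1.2 (add F C, F D):
                    × closes — contains both D and ~D.
              branch 2.2.1.2 (add T A):
                T (C <-> D): β-rule — branch into T C, T D  //  F C, F D.
                  branch 2.2.1.2.1 (add T C, T D):
                    T (D | B): β-rule — branch into T D  //  T B.
                      branch 2.2.1.2.1.1 (add T D):
                        ○ open, literals {A=T, B=F, C=T, D=T}.
                      branch 2.2.1.2.1.2 (add T B):
                        × closes — contains both B and ~B.
                  branch 2.2.1.2.2 (add F C, F D):
                    × closes — contains both D and ~D.
          branch 2.2.2 (add F (D | B), T B):
            × closes — contains both B and ~B.
10 branches closed, 5 open.
Each open branch fixes some atoms; the unmentioned ones are free. Counting distinct full assignments: branch {B=F, D=F} (C, A) contributes 4 new; branch {B=F, C=T, D=F} (A) contributes 0 new; branch {A=F, B=F, C=T, D=T} (none free) contributes 1 new; branch {B=F, C=T, D=T} (A) contributes 1 new; branch {A=T, B=F, C=T, D=T} (none free) contributes 0 new. Total: 6.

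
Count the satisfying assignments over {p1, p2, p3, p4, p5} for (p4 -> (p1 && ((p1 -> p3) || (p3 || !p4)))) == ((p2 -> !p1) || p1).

Initial set: {((p4 -> (p1 && ((p1 -> p3) || (p3 || !p4)))) == ((p2 -> !p1) || p1))}.
((p4 -> (p1 && ((p1 -> p3) || (p3 || !p4)))) == ((p2 -> !p1) || p1)): β-rule — branch into (p4 -> (p1 && ((p1 -> p3) || (p3 || !p4)))), ((p2 -> !p1) || p1)  //  !(p4 -> (p1 && ((p1 -> p3) || (p3 || !p4)))), !((p2 -> !p1) || p1).
  branch 1 (add (p4 -> (p1 && ((p1 -> p3) || (p3 || !p4)))), ((p2 -> !p1) || p1)):
    (p4 -> (p1 && ((p1 -> p3) || (p3 || !p4)))): β-rule — branch into !p4  //  (p1 && ((p1 -> p3) || (p3 || !p4))).
      branch 1.1 (add !p4):
        ((p2 -> !p1) || p1): β-rule — branch into (p2 -> !p1)  //  p1.
          branch 1.1.1 (add (p2 -> !p1)):
            (p2 -> !p1): β-rule — branch into !p2  //  !p1.
              branch 1.1.1.1 (add !p2):
                ○ open, literals {p2=0, p4=0}.
              branch 1.1.1.2 (add !p1):
                ○ open, literals {p1=0, p4=0}.
          branch 1.1.2 (add p1):
            ○ open, literals {p1=1, p4=0}.
      branch 1.2 (add (p1 && ((p1 -> p3) || (p3 || !p4)))):
        (p1 && ((p1 -> p3) || (p3 || !p4))): α-rule — add p1, ((p1 -> p3) || (p3 || !p4)).
        ((p2 -> !p1) || p1): β-rule — branch into (p2 -> !p1)  //  p1.
          branch 1.2.1 (add (p2 -> !p1)):
            ((p1 -> p3) || (p3 || !p4)): β-rule — branch into (p1 -> p3)  //  (p3 || !p4).
              branch 1.2.1.1 (add (p1 -> p3)):
                (p2 -> !p1): β-rule — branch into !p2  //  !p1.
                  branch 1.2.1.1.1 (add !p2):
                    (p1 -> p3): β-rule — branch into !p1  //  p3.
                      branch 1.2.1.1.1.1 (add !p1):
                        × closes — contains both p1 and !p1.
                      branch 1.2.1.1.1.2 (add p3):
                        ○ open, literals {p1=1, p2=0, p3=1}.
                  branch 1.2.1.1.2 (add !p1):
                    × closes — contains both p1 and !p1.
              branch 1.2.1.2 (add (p3 || !p4)):
                (p2 -> !p1): β-rule — branch into !p2  //  !p1.
                  branch 1.2.1.2.1 (add !p2):
                    (p3 || !p4): β-rule — branch into p3  //  !p4.
                      branch 1.2.1.2.1.1 (add p3):
                        ○ open, literals {p1=1, p2=0, p3=1}.
                      branch 1.2.1.2.1.2 (add !p4):
                        ○ open, literals {p1=1, p2=0, p4=0}.
                  branch 1.2.1.2.2 (add !p1):
                    × closes — contains both p1 and !p1.
          branch 1.2.2 (add p1):
            ((p1 -> p3) || (p3 || !p4)): β-rule — branch into (p1 -> p3)  //  (p3 || !p4).
              branch 1.2.2.1 (add (p1 -> p3)):
                (p1 -> p3): β-rule — branch into !p1  //  p3.
                  branch 1.2.2.1.1 (add !p1):
                    × closes — contains both p1 and !p1.
                  branch 1.2.2.1.2 (add p3):
                    ○ open, literals {p1=1, p3=1}.
              branch 1.2.2.2 (add (p3 || !p4)):
                (p3 || !p4): β-rule — branch into p3  //  !p4.
                  branch 1.2.2.2.1 (add p3):
                    ○ open, literals {p1=1, p3=1}.
                  branch 1.2.2.2.2 (add !p4):
                    ○ open, literals {p1=1, p4=0}.
  branch 2 (add !(p4 -> (p1 && ((p1 -> p3) || (p3 || !p4)))), !((p2 -> !p1) || p1)):
    !(p4 -> (p1 && ((p1 -> p3) || (p3 || !p4)))): α-rule — add p4, !(p1 && ((p1 -> p3) || (p3 || !p4))).
    !((p2 -> !p1) || p1): α-rule — add !(p2 -> !p1), !p1.
    !(p2 -> !p1): α-rule — add p2, !!p1.
    × closes — contains both p1 and !p1.
5 branches closed, 9 open.
Each open branch fixes some atoms; the unmentioned ones are free. Counting distinct full assignments: branch {p2=0, p4=0} (p1, p3, p5) contributes 8 new; branch {p1=0, p4=0} (p2, p3, p5) contributes 4 new; branch {p1=1, p4=0} (p2, p3, p5) contributes 4 new; branch {p1=1, p2=0, p3=1} (p4, p5) contributes 2 new; branch {p1=1, p2=0, p3=1} (p4, p5) contributes 0 new; branch {p1=1, p2=0, p4=0} (p3, p5) contributes 0 new; branch {p1=1, p3=1} (p2, p4, p5) contributes 2 new; branch {p1=1, p3=1} (p2, p4, p5) contributes 0 new; branch {p1=1, p4=0} (p2, p3, p5) contributes 0 new. Total: 20.

20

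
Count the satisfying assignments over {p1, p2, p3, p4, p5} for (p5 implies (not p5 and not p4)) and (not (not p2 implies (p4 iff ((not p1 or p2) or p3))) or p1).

Initial set: {((p5 implies (not p5 and not p4)) and (not (not p2 implies (p4 iff ((not p1 or p2) or p3))) or p1))}.
((p5 implies (not p5 and not p4)) and (not (not p2 implies (p4 iff ((not p1 or p2) or p3))) or p1)): α-rule — add (p5 implies (not p5 and not p4)), (not (not p2 implies (p4 iff ((not p1 or p2) or p3))) or p1).
(p5 implies (not p5 and not p4)): β-rule — branch into not p5  //  (not p5 and not p4).
  branch 1 (add not p5):
    (not (not p2 implies (p4 iff ((not p1 or p2) or p3))) or p1): β-rule — branch into not (not p2 implies (p4 iff ((not p1 or p2) or p3)))  //  p1.
      branch 1.1 (add not (not p2 implies (p4 iff ((not p1 or p2) or p3)))):
        not (not p2 implies (p4 iff ((not p1 or p2) or p3))): α-rule — add not p2, not (p4 iff ((not p1 or p2) or p3)).
        not (p4 iff ((not p1 or p2) or p3)): β-rule — branch into p4, not ((not p1 or p2) or p3)  //  not p4, ((not p1 or p2) or p3).
          branch 1.1.1 (add p4, not ((not p1 or p2) or p3)):
            not ((not p1 or p2) or p3): α-rule — add not (not p1 or p2), not p3.
            not (not p1 or p2): α-rule — add not not p1, not p2.
            ○ open, literals {p1=1, p2=0, p3=0, p4=1, p5=0}.
          branch 1.1.2 (add not p4, ((not p1 or p2) or p3)):
            ((not p1 or p2) or p3): β-rule — branch into (not p1 or p2)  //  p3.
              branch 1.1.2.1 (add (not p1 or p2)):
                (not p1 or p2): β-rule — branch into not p1  //  p2.
                  branch 1.1.2.1.1 (add not p1):
                    ○ open, literals {p1=0, p2=0, p4=0, p5=0}.
                  branch 1.1.2.1.2 (add p2):
                    × closes — contains both p2 and not p2.
              branch 1.1.2.2 (add p3):
                ○ open, literals {p2=0, p3=1, p4=0, p5=0}.
      branch 1.2 (add p1):
        ○ open, literals {p1=1, p5=0}.
  branch 2 (add (not p5 and not p4)):
    (not p5 and not p4): α-rule — add not p5, not p4.
    (not (not p2 implies (p4 iff ((not p1 or p2) or p3))) or p1): β-rule — branch into not (not p2 implies (p4 iff ((not p1 or p2) or p3)))  //  p1.
      branch 2.1 (add not (not p2 implies (p4 iff ((not p1 or p2) or p3)))):
        not (not p2 implies (p4 iff ((not p1 or p2) or p3))): α-rule — add not p2, not (p4 iff ((not p1 or p2) or p3)).
        not (p4 iff ((not p1 or p2) or p3)): β-rule — branch into p4, not ((not p1 or p2) or p3)  //  not p4, ((not p1 or p2) or p3).
          branch 2.1.1 (add p4, not ((not p1 or p2) or p3)):
            × closes — contains both p4 and not p4.
          branch 2.1.2 (add not p4, ((not p1 or p2) or p3)):
            ((not p1 or p2) or p3): β-rule — branch into (not p1 or p2)  //  p3.
              branch 2.1.2.1 (add (not p1 or p2)):
                (not p1 or p2): β-rule — branch into not p1  //  p2.
                  branch 2.1.2.1.1 (add not p1):
                    ○ open, literals {p1=0, p2=0, p4=0, p5=0}.
                  branch 2.1.2.1.2 (add p2):
                    × closes — contains both p2 and not p2.
              branch 2.1.2.2 (add p3):
                ○ open, literals {p2=0, p3=1, p4=0, p5=0}.
      branch 2.2 (add p1):
        ○ open, literals {p1=1, p4=0, p5=0}.
3 branches closed, 7 open.
Each open branch fixes some atoms; the unmentioned ones are free. Counting distinct full assignments: branch {p1=1, p2=0, p3=0, p4=1, p5=0} (none free) contributes 1 new; branch {p1=0, p2=0, p4=0, p5=0} (p3) contributes 2 new; branch {p2=0, p3=1, p4=0, p5=0} (p1) contributes 1 new; branch {p1=1, p5=0} (p2, p3, p4) contributes 6 new; branch {p1=0, p2=0, p4=0, p5=0} (p3) contributes 0 new; branch {p2=0, p3=1, p4=0, p5=0} (p1) contributes 0 new; branch {p1=1, p4=0, p5=0} (p2, p3) contributes 0 new. Total: 10.

10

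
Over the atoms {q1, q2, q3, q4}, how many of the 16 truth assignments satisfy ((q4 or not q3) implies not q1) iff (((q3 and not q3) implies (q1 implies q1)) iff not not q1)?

Initial set: {T (((q4 or not q3) implies not q1) iff (((q3 and not q3) implies (q1 implies q1)) iff not not q1))}.
T (((q4 or not q3) implies not q1) iff (((q3 and not q3) implies (q1 implies q1)) iff not not q1)): β-rule — branch into T ((q4 or not q3) implies not q1), T (((q3 and not q3) implies (q1 implies q1)) iff not not q1)  //  F ((q4 or not q3) implies not q1), F (((q3 and not q3) implies (q1 implies q1)) iff not not q1).
  branch 1 (add T ((q4 or not q3) implies not q1), T (((q3 and not q3) implies (q1 implies q1)) iff not not q1)):
    T ((q4 or not q3) implies not q1): β-rule — branch into F (q4 or not q3)  //  T not q1.
      branch 1.1 (add F (q4 or not q3)):
        F (q4 or not q3): α-rule — add F q4, F not q3.
        T (((q3 and not q3) implies (q1 implies q1)) iff not not q1): β-rule — branch into T ((q3 and not q3) implies (q1 implies q1)), T not not q1  //  F ((q3 and not q3) implies (q1 implies q1)), F not not q1.
          branch 1.1.1 (add T ((q3 and not q3) implies (q1 implies q1)), T not not q1):
            T not not q1: drop double negation, giving T q1.
            T ((q3 and not q3) implies (q1 implies q1)): β-rule — branch into F (q3 and not q3)  //  T (q1 implies q1).
              branch 1.1.1.1 (add F (q3 and not q3)):
                F (q3 and not q3): β-rule — branch into F q3  //  F not q3.
                  branch 1.1.1.1.1 (add F q3):
                    × closes — contains both q3 and not q3.
                  branch 1.1.1.1.2 (add F not q3):
                    ○ open, literals {q1=T, q3=T, q4=F}.
              branch 1.1.1.2 (add T (q1 implies q1)):
                T (q1 implies q1): β-rule — branch into F q1  //  T q1.
                  branch 1.1.1.2.1 (add F q1):
                    × closes — contains both q1 and not q1.
                  branch 1.1.1.2.2 (add T q1):
                    ○ open, literals {q1=T, q3=T, q4=F}.
          branch 1.1.2 (add F ((q3 and not q3) implies (q1 implies q1)), F not not q1):
            F ((q3 and not q3) implies (q1 implies q1)): α-rule — add T (q3 and not q3), F (q1 implies q1).
            F not not q1: drop double negation, giving F q1.
            T (q3 and not q3): α-rule — add T q3, T not q3.
            × closes — contains both q3 and not q3.
      branch 1.2 (add T not q1):
        T (((q3 and not q3) implies (q1 implies q1)) iff not not q1): β-rule — branch into T ((q3 and not q3) implies (q1 implies q1)), T not not q1  //  F ((q3 and not q3) implies (q1 implies q1)), F not not q1.
          branch 1.2.1 (add T ((q3 and not q3) implies (q1 implies q1)), T not not q1):
            T not not q1: drop double negation, giving T q1.
            × closes — contains both q1 and not q1.
          branch 1.2.2 (add F ((q3 and not q3) implies (q1 implies q1)), F not not q1):
            F ((q3 and not q3) implies (q1 implies q1)): α-rule — add T (q3 and not q3), F (q1 implies q1).
            F not not q1: drop double negation, giving F q1.
            T (q3 and not q3): α-rule — add T q3, T not q3.
            × closes — contains both q3 and not q3.
  branch 2 (add F ((q4 or not q3) implies not q1), F (((q3 and not q3) implies (q1 implies q1)) iff not not q1)):
    F ((q4 or not q3) implies not q1): α-rule — add T (q4 or not q3), F not q1.
    F (((q3 and not q3) implies (q1 implies q1)) iff not not q1): β-rule — branch into T ((q3 and not q3) implies (q1 implies q1)), F not not q1  //  F ((q3 and not q3) implies (q1 implies q1)), T not not q1.
      branch 2.1 (add T ((q3 and not q3) implies (q1 implies q1)), F not not q1):
        F not not q1: drop double negation, giving F q1.
        × closes — contains both q1 and not q1.
      branch 2.2 (add F ((q3 and not q3) implies (q1 implies q1)), T not not q1):
        F ((q3 and not q3) implies (q1 implies q1)): α-rule — add T (q3 and not q3), F (q1 implies q1).
        T not not q1: drop double negation, giving T q1.
        T (q3 and not q3): α-rule — add T q3, T not q3.
        × closes — contains both q3 and not q3.
7 branches closed, 2 open.
Each open branch fixes some atoms; the unmentioned ones are free. Counting distinct full assignments: branch {q1=T, q3=T, q4=F} (q2) contributes 2 new; branch {q1=T, q3=T, q4=F} (q2) contributes 0 new. Total: 2.

2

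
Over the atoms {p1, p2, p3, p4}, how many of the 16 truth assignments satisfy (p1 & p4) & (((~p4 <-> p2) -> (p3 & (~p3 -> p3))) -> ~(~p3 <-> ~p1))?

Initial set: {((p1 & p4) & (((~p4 <-> p2) -> (p3 & (~p3 -> p3))) -> ~(~p3 <-> ~p1)))}.
((p1 & p4) & (((~p4 <-> p2) -> (p3 & (~p3 -> p3))) -> ~(~p3 <-> ~p1))): α-rule — add (p1 & p4), (((~p4 <-> p2) -> (p3 & (~p3 -> p3))) -> ~(~p3 <-> ~p1)).
(p1 & p4): α-rule — add p1, p4.
(((~p4 <-> p2) -> (p3 & (~p3 -> p3))) -> ~(~p3 <-> ~p1)): β-rule — branch into ~((~p4 <-> p2) -> (p3 & (~p3 -> p3)))  //  ~(~p3 <-> ~p1).
  branch 1 (add ~((~p4 <-> p2) -> (p3 & (~p3 -> p3)))):
    ~((~p4 <-> p2) -> (p3 & (~p3 -> p3))): α-rule — add (~p4 <-> p2), ~(p3 & (~p3 -> p3)).
    (~p4 <-> p2): β-rule — branch into ~p4, p2  //  ~~p4, ~p2.
      branch 1.1 (add ~p4, p2):
        × closes — contains both p4 and ~p4.
      branch 1.2 (add ~~p4, ~p2):
        ~(p3 & (~p3 -> p3)): β-rule — branch into ~p3  //  ~(~p3 -> p3).
          branch 1.2.1 (add ~p3):
            ○ open, literals {p1=true, p2=false, p3=false, p4=true}.
          branch 1.2.2 (add ~(~p3 -> p3)):
            ~(~p3 -> p3): α-rule — add ~p3, ~p3.
            ○ open, literals {p1=true, p2=false, p3=false, p4=true}.
  branch 2 (add ~(~p3 <-> ~p1)):
    ~(~p3 <-> ~p1): β-rule — branch into ~p3, ~~p1  //  ~~p3, ~p1.
      branch 2.1 (add ~p3, ~~p1):
        ○ open, literals {p1=true, p3=false, p4=true}.
      branch 2.2 (add ~~p3, ~p1):
        × closes — contains both p1 and ~p1.
2 branches closed, 3 open.
Each open branch fixes some atoms; the unmentioned ones are free. Counting distinct full assignments: branch {p1=true, p2=false, p3=false, p4=true} (none free) contributes 1 new; branch {p1=true, p2=false, p3=false, p4=true} (none free) contributes 0 new; branch {p1=true, p3=false, p4=true} (p2) contributes 1 new. Total: 2.

2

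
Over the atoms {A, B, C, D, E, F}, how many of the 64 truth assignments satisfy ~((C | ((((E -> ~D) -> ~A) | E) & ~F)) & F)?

48

Initial set: {T ~((C | ((((E -> ~D) -> ~A) | E) & ~F)) & F)}.
T ~((C | ((((E -> ~D) -> ~A) | E) & ~F)) & F): β-rule — branch into F (C | ((((E -> ~D) -> ~A) | E) & ~F))  //  F F.
  branch 1 (add F (C | ((((E -> ~D) -> ~A) | E) & ~F))):
    F (C | ((((E -> ~D) -> ~A) | E) & ~F)): α-rule — add F C, F ((((E -> ~D) -> ~A) | E) & ~F).
    F ((((E -> ~D) -> ~A) | E) & ~F): β-rule — branch into F (((E -> ~D) -> ~A) | E)  //  F ~F.
      branch 1.1 (add F (((E -> ~D) -> ~A) | E)):
        F (((E -> ~D) -> ~A) | E): α-rule — add F ((E -> ~D) -> ~A), F E.
        F ((E -> ~D) -> ~A): α-rule — add T (E -> ~D), F ~A.
        T (E -> ~D): β-rule — branch into F E  //  T ~D.
          branch 1.1.1 (add F E):
            ○ open, literals {A=T, C=F, E=F}.
          branch 1.1.2 (add T ~D):
            ○ open, literals {A=T, C=F, D=F, E=F}.
      branch 1.2 (add F ~F):
        ○ open, literals {C=F, F=T}.
  branch 2 (add F F):
    ○ open, literals {F=F}.
0 branches closed, 4 open.
Each open branch fixes some atoms; the unmentioned ones are free. Counting distinct full assignments: branch {A=T, C=F, E=F} (B, D, F) contributes 8 new; branch {A=T, C=F, D=F, E=F} (B, F) contributes 0 new; branch {C=F, F=T} (A, B, D, E) contributes 12 new; branch {F=F} (A, B, C, D, E) contributes 28 new. Total: 48.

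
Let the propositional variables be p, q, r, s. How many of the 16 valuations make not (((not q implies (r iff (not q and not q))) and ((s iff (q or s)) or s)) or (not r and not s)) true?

4

Initial set: {not (((not q implies (r iff (not q and not q))) and ((s iff (q or s)) or s)) or (not r and not s))}.
not (((not q implies (r iff (not q and not q))) and ((s iff (q or s)) or s)) or (not r and not s)): α-rule — add not ((not q implies (r iff (not q and not q))) and ((s iff (q or s)) or s)), not (not r and not s).
not ((not q implies (r iff (not q and not q))) and ((s iff (q or s)) or s)): β-rule — branch into not (not q implies (r iff (not q and not q)))  //  not ((s iff (q or s)) or s).
  branch 1 (add not (not q implies (r iff (not q and not q)))):
    not (not q implies (r iff (not q and not q))): α-rule — add not q, not (r iff (not q and not q)).
    not (not r and not s): β-rule — branch into not not r  //  not not s.
      branch 1.1 (add not not r):
        not (r iff (not q and not q)): β-rule — branch into r, not (not q and not q)  //  not r, (not q and not q).
          branch 1.1.1 (add r, not (not q and not q)):
            not (not q and not q): β-rule — branch into not not q  //  not not q.
              branch 1.1.1.1 (add not not q):
                × closes — contains both q and not q.
              branch 1.1.1.2 (add not not q):
                × closes — contains both q and not q.
          branch 1.1.2 (add not r, (not q and not q)):
            × closes — contains both r and not r.
      branch 1.2 (add not not s):
        not (r iff (not q and not q)): β-rule — branch into r, not (not q and not q)  //  not r, (not q and not q).
          branch 1.2.1 (add r, not (not q and not q)):
            not (not q and not q): β-rule — branch into not not q  //  not not q.
              branch 1.2.1.1 (add not not q):
                × closes — contains both q and not q.
              branch 1.2.1.2 (add not not q):
                × closes — contains both q and not q.
          branch 1.2.2 (add not r, (not q and not q)):
            (not q and not q): α-rule — add not q, not q.
            ○ open, literals {q=F, r=F, s=T}.
  branch 2 (add not ((s iff (q or s)) or s)):
    not ((s iff (q or s)) or s): α-rule — add not (s iff (q or s)), not s.
    not (not r and not s): β-rule — branch into not not r  //  not not s.
      branch 2.1 (add not not r):
        not (s iff (q or s)): β-rule — branch into s, not (q or s)  //  not s, (q or s).
          branch 2.1.1 (add s, not (q or s)):
            × closes — contains both s and not s.
          branch 2.1.2 (add not s, (q or s)):
            (q or s): β-rule — branch into q  //  s.
              branch 2.1.2.1 (add q):
                ○ open, literals {q=T, r=T, s=F}.
              branch 2.1.2.2 (add s):
                × closes — contains both s and not s.
      branch 2.2 (add not not s):
        × closes — contains both s and not s.
8 branches closed, 2 open.
Each open branch fixes some atoms; the unmentioned ones are free. Counting distinct full assignments: branch {q=F, r=F, s=T} (p) contributes 2 new; branch {q=T, r=T, s=F} (p) contributes 2 new. Total: 4.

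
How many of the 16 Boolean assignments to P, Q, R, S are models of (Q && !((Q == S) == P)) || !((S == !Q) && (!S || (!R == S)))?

Initial set: {((Q && !((Q == S) == P)) || !((S == !Q) && (!S || (!R == S))))}.
((Q && !((Q == S) == P)) || !((S == !Q) && (!S || (!R == S)))): β-rule — branch into (Q && !((Q == S) == P))  //  !((S == !Q) && (!S || (!R == S))).
  branch 1 (add (Q && !((Q == S) == P))):
    (Q && !((Q == S) == P)): α-rule — add Q, !((Q == S) == P).
    !((Q == S) == P): β-rule — branch into (Q == S), !P  //  !(Q == S), P.
      branch 1.1 (add (Q == S), !P):
        (Q == S): β-rule — branch into Q, S  //  !Q, !S.
          branch 1.1.1 (add Q, S):
            ○ open, literals {P=false, Q=true, S=true}.
          branch 1.1.2 (add !Q, !S):
            × closes — contains both Q and !Q.
      branch 1.2 (add !(Q == S), P):
        !(Q == S): β-rule — branch into Q, !S  //  !Q, S.
          branch 1.2.1 (add Q, !S):
            ○ open, literals {P=true, Q=true, S=false}.
          branch 1.2.2 (add !Q, S):
            × closes — contains both Q and !Q.
  branch 2 (add !((S == !Q) && (!S || (!R == S)))):
    !((S == !Q) && (!S || (!R == S))): β-rule — branch into !(S == !Q)  //  !(!S || (!R == S)).
      branch 2.1 (add !(S == !Q)):
        !(S == !Q): β-rule — branch into S, !!Q  //  !S, !Q.
          branch 2.1.1 (add S, !!Q):
            ○ open, literals {Q=true, S=true}.
          branch 2.1.2 (add !S, !Q):
            ○ open, literals {Q=false, S=false}.
      branch 2.2 (add !(!S || (!R == S))):
        !(!S || (!R == S)): α-rule — add !!S, !(!R == S).
        !(!R == S): β-rule — branch into !R, !S  //  !!R, S.
          branch 2.2.1 (add !R, !S):
            × closes — contains both S and !S.
          branch 2.2.2 (add !!R, S):
            ○ open, literals {R=true, S=true}.
3 branches closed, 5 open.
Each open branch fixes some atoms; the unmentioned ones are free. Counting distinct full assignments: branch {P=false, Q=true, S=true} (R) contributes 2 new; branch {P=true, Q=true, S=false} (R) contributes 2 new; branch {Q=true, S=true} (P, R) contributes 2 new; branch {Q=false, S=false} (P, R) contributes 4 new; branch {R=true, S=true} (P, Q) contributes 2 new. Total: 12.

12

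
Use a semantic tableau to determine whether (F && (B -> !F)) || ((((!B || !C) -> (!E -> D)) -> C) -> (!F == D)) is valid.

Assume the negation and expand:
Initial set: {F ((F && (B -> !F)) || ((((!B || !C) -> (!E -> D)) -> C) -> (!F == D)))}.
F ((F && (B -> !F)) || ((((!B || !C) -> (!E -> D)) -> C) -> (!F == D))): α-rule — add F (F && (B -> !F)), F ((((!B || !C) -> (!E -> D)) -> C) -> (!F == D)).
F ((((!B || !C) -> (!E -> D)) -> C) -> (!F == D)): α-rule — add T (((!B || !C) -> (!E -> D)) -> C), F (!F == D).
F (F && (B -> !F)): β-rule — branch into F F  //  F (B -> !F).
  branch 1 (add F F):
    T (((!B || !C) -> (!E -> D)) -> C): β-rule — branch into F ((!B || !C) -> (!E -> D))  //  T C.
      branch 1.1 (add F ((!B || !C) -> (!E -> D))):
        F ((!B || !C) -> (!E -> D)): α-rule — add T (!B || !C), F (!E -> D).
        F (!E -> D): α-rule — add T !E, F D.
        F (!F == D): β-rule — branch into T !F, F D  //  F !F, T D.
          branch 1.1.1 (add T !F, F D):
            T (!B || !C): β-rule — branch into T !B  //  T !C.
              branch 1.1.1.1 (add T !B):
                ○ open, literals {B=F, D=F, E=F, F=F}.
              branch 1.1.1.2 (add T !C):
                ○ open, literals {C=F, D=F, E=F, F=F}.
          branch 1.1.2 (add F !F, T D):
            × closes — contains both F and !F.
      branch 1.2 (add T C):
        F (!F == D): β-rule — branch into T !F, F D  //  F !F, T D.
          branch 1.2.1 (add T !F, F D):
            ○ open, literals {C=T, D=F, F=F}.
          branch 1.2.2 (add F !F, T D):
            × closes — contains both F and !F.
  branch 2 (add F (B -> !F)):
    F (B -> !F): α-rule — add T B, F !F.
    T (((!B || !C) -> (!E -> D)) -> C): β-rule — branch into F ((!B || !C) -> (!E -> D))  //  T C.
      branch 2.1 (add F ((!B || !C) -> (!E -> D))):
        F ((!B || !C) -> (!E -> D)): α-rule — add T (!B || !C), F (!E -> D).
        F (!E -> D): α-rule — add T !E, F D.
        F (!F == D): β-rule — branch into T !F, F D  //  F !F, T D.
          branch 2.1.1 (add T !F, F D):
            × closes — contains both F and !F.
          branch 2.1.2 (add F !F, T D):
            × closes — contains both D and !D.
      branch 2.2 (add T C):
        F (!F == D): β-rule — branch into T !F, F D  //  F !F, T D.
          branch 2.2.1 (add T !F, F D):
            × closes — contains both F and !F.
          branch 2.2.2 (add F !F, T D):
            ○ open, literals {B=T, C=T, D=T, F=T}.
5 branches closed, 4 open.
An open branch gives a countermodel: B=F, D=F, E=F, F=F (unmentioned atoms arbitrary); under it the original formula is false.

Not valid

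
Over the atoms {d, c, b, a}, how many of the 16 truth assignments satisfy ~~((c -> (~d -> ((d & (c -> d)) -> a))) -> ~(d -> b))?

Initial set: {~~((c -> (~d -> ((d & (c -> d)) -> a))) -> ~(d -> b))}.
~~((c -> (~d -> ((d & (c -> d)) -> a))) -> ~(d -> b)): drop double negation, giving ((c -> (~d -> ((d & (c -> d)) -> a))) -> ~(d -> b)).
((c -> (~d -> ((d & (c -> d)) -> a))) -> ~(d -> b)): β-rule — branch into ~(c -> (~d -> ((d & (c -> d)) -> a)))  //  ~(d -> b).
  branch 1 (add ~(c -> (~d -> ((d & (c -> d)) -> a)))):
    ~(c -> (~d -> ((d & (c -> d)) -> a))): α-rule — add c, ~(~d -> ((d & (c -> d)) -> a)).
    ~(~d -> ((d & (c -> d)) -> a)): α-rule — add ~d, ~((d & (c -> d)) -> a).
    ~((d & (c -> d)) -> a): α-rule — add (d & (c -> d)), ~a.
    (d & (c -> d)): α-rule — add d, (c -> d).
    × closes — contains both d and ~d.
  branch 2 (add ~(d -> b)):
    ~(d -> b): α-rule — add d, ~b.
    ○ open, literals {b=false, d=true}.
1 branch closed, 1 open.
Each open branch fixes some atoms; the unmentioned ones are free. Counting distinct full assignments: branch {b=false, d=true} (c, a) contributes 4 new. Total: 4.

4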